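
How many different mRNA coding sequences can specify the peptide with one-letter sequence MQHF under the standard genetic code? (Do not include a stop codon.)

8

Met: 1 codon.
Gln: 2 codons.
His: 2 codons.
Phe: 2 codons.
1 × 2 × 2 × 2 = 8.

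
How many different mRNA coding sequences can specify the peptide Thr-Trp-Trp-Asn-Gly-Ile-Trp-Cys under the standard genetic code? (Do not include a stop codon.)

192

Thr: 4 codons.
Trp: 1 codon.
Trp: 1 codon.
Asn: 2 codons.
Gly: 4 codons.
Ile: 3 codons.
Trp: 1 codon.
Cys: 2 codons.
4 × 1 × 1 × 2 × 4 × 3 × 1 × 2 = 192.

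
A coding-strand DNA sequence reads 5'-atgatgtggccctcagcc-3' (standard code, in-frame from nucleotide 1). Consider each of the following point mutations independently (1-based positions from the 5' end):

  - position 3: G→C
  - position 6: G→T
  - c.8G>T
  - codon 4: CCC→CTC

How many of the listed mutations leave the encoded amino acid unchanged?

Codon 1: ATG (Met) → ATC (Ile) — missense.
Codon 2: ATG (Met) → ATT (Ile) — missense.
Codon 3: TGG (Trp) → TTG (Leu) — missense.
Codon 4: CCC (Pro) → CTC (Leu) — missense.
Synonymous: 0 of 4.

0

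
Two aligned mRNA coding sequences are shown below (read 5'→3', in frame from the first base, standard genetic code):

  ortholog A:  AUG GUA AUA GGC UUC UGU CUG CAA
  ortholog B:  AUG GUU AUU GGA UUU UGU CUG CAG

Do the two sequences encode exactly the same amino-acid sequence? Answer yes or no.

Codon 1: AUG Met / AUG Met — identical.
Codon 2: GUA Val / GUU Val — synonymous.
Codon 3: AUA Ile / AUU Ile — synonymous.
Codon 4: GGC Gly / GGA Gly — synonymous.
Codon 5: UUC Phe / UUU Phe — synonymous.
Codon 6: UGU Cys / UGU Cys — identical.
Codon 7: CUG Leu / CUG Leu — identical.
Codon 8: CAA Gln / CAG Gln — synonymous.
Nonsynonymous differences: 0 → same protein.

yes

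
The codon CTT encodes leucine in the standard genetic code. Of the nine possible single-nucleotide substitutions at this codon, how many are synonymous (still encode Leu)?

3

Position 1: none → 0 synonymous.
Position 2: none → 0 synonymous.
Position 3: CTC, CTA, CTG → 3 synonymous.
Total: 0 + 0 + 3 = 3.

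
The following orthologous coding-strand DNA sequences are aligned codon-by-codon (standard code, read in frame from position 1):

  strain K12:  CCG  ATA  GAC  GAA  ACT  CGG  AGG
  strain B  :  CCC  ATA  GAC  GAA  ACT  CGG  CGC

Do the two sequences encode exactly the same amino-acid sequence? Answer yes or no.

yes

Codon 1: CCG Pro / CCC Pro — synonymous.
Codon 2: ATA Ile / ATA Ile — identical.
Codon 3: GAC Asp / GAC Asp — identical.
Codon 4: GAA Glu / GAA Glu — identical.
Codon 5: ACT Thr / ACT Thr — identical.
Codon 6: CGG Arg / CGG Arg — identical.
Codon 7: AGG Arg / CGC Arg — synonymous.
Nonsynonymous differences: 0 → same protein.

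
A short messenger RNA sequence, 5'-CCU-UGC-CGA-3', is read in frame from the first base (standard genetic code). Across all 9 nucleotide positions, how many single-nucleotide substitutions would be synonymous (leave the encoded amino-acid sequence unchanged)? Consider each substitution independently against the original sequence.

8

Codon 1 (CCU, Pro): 3 synonymous substitutions.
Codon 2 (UGC, Cys): 1 synonymous substitution.
Codon 3 (CGA, Arg): 4 synonymous substitutions.
Total: 3 + 1 + 4 = 8.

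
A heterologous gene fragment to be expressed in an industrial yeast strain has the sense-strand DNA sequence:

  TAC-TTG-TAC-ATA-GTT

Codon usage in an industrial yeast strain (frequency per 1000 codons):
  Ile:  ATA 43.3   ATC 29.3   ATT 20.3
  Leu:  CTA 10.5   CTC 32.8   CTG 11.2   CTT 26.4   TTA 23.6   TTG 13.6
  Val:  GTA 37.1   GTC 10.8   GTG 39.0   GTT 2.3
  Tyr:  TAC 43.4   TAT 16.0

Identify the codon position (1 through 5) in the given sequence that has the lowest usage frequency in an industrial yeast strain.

5

Codon 1 TAC (Tyr): 43.4 per 1000.
Codon 2 TTG (Leu): 13.6 per 1000.
Codon 3 TAC (Tyr): 43.4 per 1000.
Codon 4 ATA (Ile): 43.3 per 1000.
Codon 5 GTT (Val): 2.3 per 1000.
Lowest frequency is 2.3 at codon 5.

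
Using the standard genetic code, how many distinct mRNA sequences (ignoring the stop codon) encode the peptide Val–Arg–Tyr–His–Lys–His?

384

Val: 4 codons.
Arg: 6 codons.
Tyr: 2 codons.
His: 2 codons.
Lys: 2 codons.
His: 2 codons.
4 × 6 × 2 × 2 × 2 × 2 = 384.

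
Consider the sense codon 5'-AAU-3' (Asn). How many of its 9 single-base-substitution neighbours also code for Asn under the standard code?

Position 1: none → 0 synonymous.
Position 2: none → 0 synonymous.
Position 3: AAC → 1 synonymous.
Total: 0 + 0 + 1 = 1.

1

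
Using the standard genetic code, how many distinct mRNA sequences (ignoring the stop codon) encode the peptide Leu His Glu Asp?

48

Leu: 6 codons.
His: 2 codons.
Glu: 2 codons.
Asp: 2 codons.
6 × 2 × 2 × 2 = 48.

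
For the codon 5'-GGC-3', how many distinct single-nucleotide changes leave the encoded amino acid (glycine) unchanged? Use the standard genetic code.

Position 1: none → 0 synonymous.
Position 2: none → 0 synonymous.
Position 3: GGU, GGA, GGG → 3 synonymous.
Total: 0 + 0 + 3 = 3.

3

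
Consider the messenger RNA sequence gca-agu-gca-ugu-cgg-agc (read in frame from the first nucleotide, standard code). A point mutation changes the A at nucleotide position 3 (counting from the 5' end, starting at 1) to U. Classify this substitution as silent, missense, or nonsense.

silent

Position 3 falls in codon 1: GCA → Ala.
After the substitution the codon is GCU → Ala.
Both encode Ala, so the change is synonymous.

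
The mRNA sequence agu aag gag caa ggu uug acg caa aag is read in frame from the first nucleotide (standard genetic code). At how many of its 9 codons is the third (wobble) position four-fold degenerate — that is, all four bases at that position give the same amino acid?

2

Codon 1 AGU (Ser): third position 2-fold.
Codon 2 AAG (Lys): third position 2-fold.
Codon 3 GAG (Glu): third position 2-fold.
Codon 4 CAA (Gln): third position 2-fold.
Codon 5 GGU (Gly): third position 4-fold.
Codon 6 UUG (Leu): third position 2-fold.
Codon 7 ACG (Thr): third position 4-fold.
Codon 8 CAA (Gln): third position 2-fold.
Codon 9 AAG (Lys): third position 2-fold.
Four-fold degenerate third positions: 2.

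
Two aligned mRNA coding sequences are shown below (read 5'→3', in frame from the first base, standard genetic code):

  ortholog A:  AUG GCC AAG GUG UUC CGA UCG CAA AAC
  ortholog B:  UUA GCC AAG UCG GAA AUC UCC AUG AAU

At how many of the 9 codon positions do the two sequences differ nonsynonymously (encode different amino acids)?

5

Codon 1: AUG Met / UUA Leu — nonsynonymous.
Codon 2: GCC Ala / GCC Ala — identical.
Codon 3: AAG Lys / AAG Lys — identical.
Codon 4: GUG Val / UCG Ser — nonsynonymous.
Codon 5: UUC Phe / GAA Glu — nonsynonymous.
Codon 6: CGA Arg / AUC Ile — nonsynonymous.
Codon 7: UCG Ser / UCC Ser — synonymous.
Codon 8: CAA Gln / AUG Met — nonsynonymous.
Codon 9: AAC Asn / AAU Asn — synonymous.
Nonsynonymous differences: 5.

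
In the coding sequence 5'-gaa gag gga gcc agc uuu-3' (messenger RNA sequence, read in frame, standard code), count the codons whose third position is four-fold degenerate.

2

Codon 1 GAA (Glu): third position 2-fold.
Codon 2 GAG (Glu): third position 2-fold.
Codon 3 GGA (Gly): third position 4-fold.
Codon 4 GCC (Ala): third position 4-fold.
Codon 5 AGC (Ser): third position 2-fold.
Codon 6 UUU (Phe): third position 2-fold.
Four-fold degenerate third positions: 2.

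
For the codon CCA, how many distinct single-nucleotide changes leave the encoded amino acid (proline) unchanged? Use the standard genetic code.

Position 1: none → 0 synonymous.
Position 2: none → 0 synonymous.
Position 3: CCT, CCC, CCG → 3 synonymous.
Total: 0 + 0 + 3 = 3.

3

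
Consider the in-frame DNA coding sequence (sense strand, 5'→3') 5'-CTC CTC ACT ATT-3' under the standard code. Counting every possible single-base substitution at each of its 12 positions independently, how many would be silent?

11

Codon 1 (CTC, Leu): 3 synonymous substitutions.
Codon 2 (CTC, Leu): 3 synonymous substitutions.
Codon 3 (ACT, Thr): 3 synonymous substitutions.
Codon 4 (ATT, Ile): 2 synonymous substitutions.
Total: 3 + 3 + 3 + 2 = 11.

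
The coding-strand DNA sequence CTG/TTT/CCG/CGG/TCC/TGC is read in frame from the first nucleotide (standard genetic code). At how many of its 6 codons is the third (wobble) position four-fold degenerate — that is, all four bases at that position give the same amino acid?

4

Codon 1 CTG (Leu): third position 4-fold.
Codon 2 TTT (Phe): third position 2-fold.
Codon 3 CCG (Pro): third position 4-fold.
Codon 4 CGG (Arg): third position 4-fold.
Codon 5 TCC (Ser): third position 4-fold.
Codon 6 TGC (Cys): third position 2-fold.
Four-fold degenerate third positions: 4.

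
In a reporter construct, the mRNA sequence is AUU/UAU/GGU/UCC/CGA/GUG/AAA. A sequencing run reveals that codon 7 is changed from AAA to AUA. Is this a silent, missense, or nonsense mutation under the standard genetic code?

missense

Position 20 falls in codon 7: AAA → Lys.
After the substitution the codon is AUA → Ile.
Lys ≠ Ile, so this is a missense mutation.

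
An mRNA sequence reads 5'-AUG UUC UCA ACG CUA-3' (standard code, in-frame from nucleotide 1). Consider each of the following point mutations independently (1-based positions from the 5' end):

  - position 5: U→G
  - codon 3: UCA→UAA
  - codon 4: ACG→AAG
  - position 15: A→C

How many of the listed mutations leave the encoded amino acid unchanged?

1

Codon 2: UUC (Phe) → UGC (Cys) — missense.
Codon 3: UCA (Ser) → UAA (Stop) — nonsense.
Codon 4: ACG (Thr) → AAG (Lys) — missense.
Codon 5: CUA (Leu) → CUC (Leu) — synonymous.
Synonymous: 1 of 4.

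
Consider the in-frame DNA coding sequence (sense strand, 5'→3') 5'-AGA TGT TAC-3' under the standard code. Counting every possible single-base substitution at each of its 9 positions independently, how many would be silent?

Codon 1 (AGA, Arg): 2 synonymous substitutions.
Codon 2 (TGT, Cys): 1 synonymous substitution.
Codon 3 (TAC, Tyr): 1 synonymous substitution.
Total: 2 + 1 + 1 = 4.

4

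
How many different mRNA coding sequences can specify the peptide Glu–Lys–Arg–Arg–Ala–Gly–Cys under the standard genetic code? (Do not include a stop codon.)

Glu: 2 codons.
Lys: 2 codons.
Arg: 6 codons.
Arg: 6 codons.
Ala: 4 codons.
Gly: 4 codons.
Cys: 2 codons.
2 × 2 × 6 × 6 × 4 × 4 × 2 = 4608.

4608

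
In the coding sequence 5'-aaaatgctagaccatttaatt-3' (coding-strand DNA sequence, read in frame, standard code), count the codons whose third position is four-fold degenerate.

Codon 1 AAA (Lys): third position 2-fold.
Codon 2 ATG (Met): third position 1-fold.
Codon 3 CTA (Leu): third position 4-fold.
Codon 4 GAC (Asp): third position 2-fold.
Codon 5 CAT (His): third position 2-fold.
Codon 6 TTA (Leu): third position 2-fold.
Codon 7 ATT (Ile): third position 3-fold.
Four-fold degenerate third positions: 1.

1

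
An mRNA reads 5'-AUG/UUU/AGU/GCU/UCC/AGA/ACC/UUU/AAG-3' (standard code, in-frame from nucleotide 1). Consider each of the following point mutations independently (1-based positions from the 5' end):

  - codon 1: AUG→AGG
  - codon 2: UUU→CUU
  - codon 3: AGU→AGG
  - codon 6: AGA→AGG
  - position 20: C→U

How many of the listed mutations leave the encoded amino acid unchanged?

Codon 1: AUG (Met) → AGG (Arg) — missense.
Codon 2: UUU (Phe) → CUU (Leu) — missense.
Codon 3: AGU (Ser) → AGG (Arg) — missense.
Codon 6: AGA (Arg) → AGG (Arg) — synonymous.
Codon 7: ACC (Thr) → AUC (Ile) — missense.
Synonymous: 1 of 5.

1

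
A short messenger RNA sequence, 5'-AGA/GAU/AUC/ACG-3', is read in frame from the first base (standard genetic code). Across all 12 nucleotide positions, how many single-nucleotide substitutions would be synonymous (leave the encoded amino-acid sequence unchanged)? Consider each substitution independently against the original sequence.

Codon 1 (AGA, Arg): 2 synonymous substitutions.
Codon 2 (GAU, Asp): 1 synonymous substitution.
Codon 3 (AUC, Ile): 2 synonymous substitutions.
Codon 4 (ACG, Thr): 3 synonymous substitutions.
Total: 2 + 1 + 2 + 3 = 8.

8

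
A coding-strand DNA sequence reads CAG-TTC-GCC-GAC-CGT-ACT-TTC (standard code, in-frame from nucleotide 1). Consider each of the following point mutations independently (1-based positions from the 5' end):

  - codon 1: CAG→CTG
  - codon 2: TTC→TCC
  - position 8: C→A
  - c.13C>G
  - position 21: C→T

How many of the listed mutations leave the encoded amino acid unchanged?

1

Codon 1: CAG (Gln) → CTG (Leu) — missense.
Codon 2: TTC (Phe) → TCC (Ser) — missense.
Codon 3: GCC (Ala) → GAC (Asp) — missense.
Codon 5: CGT (Arg) → GGT (Gly) — missense.
Codon 7: TTC (Phe) → TTT (Phe) — synonymous.
Synonymous: 1 of 5.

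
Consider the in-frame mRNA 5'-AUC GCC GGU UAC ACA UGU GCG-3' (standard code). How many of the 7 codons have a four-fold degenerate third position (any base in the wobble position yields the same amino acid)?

Codon 1 AUC (Ile): third position 3-fold.
Codon 2 GCC (Ala): third position 4-fold.
Codon 3 GGU (Gly): third position 4-fold.
Codon 4 UAC (Tyr): third position 2-fold.
Codon 5 ACA (Thr): third position 4-fold.
Codon 6 UGU (Cys): third position 2-fold.
Codon 7 GCG (Ala): third position 4-fold.
Four-fold degenerate third positions: 4.

4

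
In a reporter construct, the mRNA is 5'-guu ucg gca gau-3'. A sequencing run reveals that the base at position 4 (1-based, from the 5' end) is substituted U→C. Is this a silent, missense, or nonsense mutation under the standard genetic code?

Position 4 falls in codon 2: UCG → Ser.
After the substitution the codon is CCG → Pro.
Ser ≠ Pro, so this is a missense mutation.

missense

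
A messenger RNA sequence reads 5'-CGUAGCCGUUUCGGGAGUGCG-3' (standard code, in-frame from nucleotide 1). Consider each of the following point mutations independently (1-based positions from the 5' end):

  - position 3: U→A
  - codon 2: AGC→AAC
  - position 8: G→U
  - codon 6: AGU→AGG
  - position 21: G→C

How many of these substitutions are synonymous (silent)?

2

Codon 1: CGU (Arg) → CGA (Arg) — synonymous.
Codon 2: AGC (Ser) → AAC (Asn) — missense.
Codon 3: CGU (Arg) → CUU (Leu) — missense.
Codon 6: AGU (Ser) → AGG (Arg) — missense.
Codon 7: GCG (Ala) → GCC (Ala) — synonymous.
Synonymous: 2 of 5.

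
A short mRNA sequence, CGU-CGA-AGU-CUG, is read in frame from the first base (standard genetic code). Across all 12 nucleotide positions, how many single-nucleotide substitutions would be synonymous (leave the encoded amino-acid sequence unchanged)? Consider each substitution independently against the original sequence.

Codon 1 (CGU, Arg): 3 synonymous substitutions.
Codon 2 (CGA, Arg): 4 synonymous substitutions.
Codon 3 (AGU, Ser): 1 synonymous substitution.
Codon 4 (CUG, Leu): 4 synonymous substitutions.
Total: 3 + 4 + 1 + 4 = 12.

12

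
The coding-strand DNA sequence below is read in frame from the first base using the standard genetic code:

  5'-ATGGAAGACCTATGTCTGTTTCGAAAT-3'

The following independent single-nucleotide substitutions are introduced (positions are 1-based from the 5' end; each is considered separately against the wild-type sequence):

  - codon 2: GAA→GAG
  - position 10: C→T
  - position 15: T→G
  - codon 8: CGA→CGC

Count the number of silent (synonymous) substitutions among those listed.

3

Codon 2: GAA (Glu) → GAG (Glu) — synonymous.
Codon 4: CTA (Leu) → TTA (Leu) — synonymous.
Codon 5: TGT (Cys) → TGG (Trp) — missense.
Codon 8: CGA (Arg) → CGC (Arg) — synonymous.
Synonymous: 3 of 4.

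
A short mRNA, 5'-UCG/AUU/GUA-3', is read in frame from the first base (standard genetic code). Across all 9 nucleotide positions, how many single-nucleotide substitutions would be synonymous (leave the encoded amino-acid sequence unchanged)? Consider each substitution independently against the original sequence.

Codon 1 (UCG, Ser): 3 synonymous substitutions.
Codon 2 (AUU, Ile): 2 synonymous substitutions.
Codon 3 (GUA, Val): 3 synonymous substitutions.
Total: 3 + 2 + 3 = 8.

8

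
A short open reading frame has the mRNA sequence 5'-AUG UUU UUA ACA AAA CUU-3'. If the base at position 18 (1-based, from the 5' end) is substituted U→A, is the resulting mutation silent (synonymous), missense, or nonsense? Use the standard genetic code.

Position 18 falls in codon 6: CUU → Leu.
After the substitution the codon is CUA → Leu.
Both encode Leu, so the change is synonymous.

silent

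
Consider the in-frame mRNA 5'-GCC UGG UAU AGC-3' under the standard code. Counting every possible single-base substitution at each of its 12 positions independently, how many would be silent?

Codon 1 (GCC, Ala): 3 synonymous substitutions.
Codon 2 (UGG, Trp): 0 synonymous substitutions.
Codon 3 (UAU, Tyr): 1 synonymous substitution.
Codon 4 (AGC, Ser): 1 synonymous substitution.
Total: 3 + 0 + 1 + 1 = 5.

5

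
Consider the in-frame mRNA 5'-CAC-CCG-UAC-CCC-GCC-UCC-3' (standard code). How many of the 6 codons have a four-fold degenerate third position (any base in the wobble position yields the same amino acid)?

4

Codon 1 CAC (His): third position 2-fold.
Codon 2 CCG (Pro): third position 4-fold.
Codon 3 UAC (Tyr): third position 2-fold.
Codon 4 CCC (Pro): third position 4-fold.
Codon 5 GCC (Ala): third position 4-fold.
Codon 6 UCC (Ser): third position 4-fold.
Four-fold degenerate third positions: 4.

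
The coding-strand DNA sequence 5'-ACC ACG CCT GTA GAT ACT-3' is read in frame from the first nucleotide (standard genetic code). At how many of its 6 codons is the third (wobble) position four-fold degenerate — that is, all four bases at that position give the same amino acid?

Codon 1 ACC (Thr): third position 4-fold.
Codon 2 ACG (Thr): third position 4-fold.
Codon 3 CCT (Pro): third position 4-fold.
Codon 4 GTA (Val): third position 4-fold.
Codon 5 GAT (Asp): third position 2-fold.
Codon 6 ACT (Thr): third position 4-fold.
Four-fold degenerate third positions: 5.

5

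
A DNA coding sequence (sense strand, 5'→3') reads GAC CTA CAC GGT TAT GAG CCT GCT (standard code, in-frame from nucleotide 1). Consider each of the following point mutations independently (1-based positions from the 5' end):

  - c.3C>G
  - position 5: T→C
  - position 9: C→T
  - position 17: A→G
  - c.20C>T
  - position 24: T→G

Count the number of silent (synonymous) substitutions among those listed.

2

Codon 1: GAC (Asp) → GAG (Glu) — missense.
Codon 2: CTA (Leu) → CCA (Pro) — missense.
Codon 3: CAC (His) → CAT (His) — synonymous.
Codon 6: GAG (Glu) → GGG (Gly) — missense.
Codon 7: CCT (Pro) → CTT (Leu) — missense.
Codon 8: GCT (Ala) → GCG (Ala) — synonymous.
Synonymous: 2 of 6.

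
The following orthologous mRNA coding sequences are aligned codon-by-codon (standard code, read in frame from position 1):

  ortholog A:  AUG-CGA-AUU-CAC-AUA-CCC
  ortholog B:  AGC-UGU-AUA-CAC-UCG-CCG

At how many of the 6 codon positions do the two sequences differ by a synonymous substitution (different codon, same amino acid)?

2

Codon 1: AUG Met / AGC Ser — nonsynonymous.
Codon 2: CGA Arg / UGU Cys — nonsynonymous.
Codon 3: AUU Ile / AUA Ile — synonymous.
Codon 4: CAC His / CAC His — identical.
Codon 5: AUA Ile / UCG Ser — nonsynonymous.
Codon 6: CCC Pro / CCG Pro — synonymous.
Synonymous differences: 2.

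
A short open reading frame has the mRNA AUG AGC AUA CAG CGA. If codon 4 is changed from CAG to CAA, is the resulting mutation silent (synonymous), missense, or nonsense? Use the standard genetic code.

silent

Position 12 falls in codon 4: CAG → Gln.
After the substitution the codon is CAA → Gln.
Both encode Gln, so the change is synonymous.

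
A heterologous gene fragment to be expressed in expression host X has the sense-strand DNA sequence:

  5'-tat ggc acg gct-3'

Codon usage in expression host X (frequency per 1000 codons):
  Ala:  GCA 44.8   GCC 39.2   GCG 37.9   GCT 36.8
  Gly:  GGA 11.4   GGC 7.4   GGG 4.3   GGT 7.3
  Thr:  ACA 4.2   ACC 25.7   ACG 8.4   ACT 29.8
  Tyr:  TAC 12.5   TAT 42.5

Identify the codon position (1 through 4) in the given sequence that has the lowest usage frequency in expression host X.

2

Codon 1 TAT (Tyr): 42.5 per 1000.
Codon 2 GGC (Gly): 7.4 per 1000.
Codon 3 ACG (Thr): 8.4 per 1000.
Codon 4 GCT (Ala): 36.8 per 1000.
Lowest frequency is 7.4 at codon 2.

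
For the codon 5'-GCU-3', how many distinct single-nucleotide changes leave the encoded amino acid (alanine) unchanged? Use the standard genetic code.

3

Position 1: none → 0 synonymous.
Position 2: none → 0 synonymous.
Position 3: GCC, GCA, GCG → 3 synonymous.
Total: 0 + 0 + 3 = 3.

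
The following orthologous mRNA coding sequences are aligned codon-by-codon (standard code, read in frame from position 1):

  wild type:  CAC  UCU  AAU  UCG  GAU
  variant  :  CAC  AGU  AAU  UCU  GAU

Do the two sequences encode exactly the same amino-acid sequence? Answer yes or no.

yes

Codon 1: CAC His / CAC His — identical.
Codon 2: UCU Ser / AGU Ser — synonymous.
Codon 3: AAU Asn / AAU Asn — identical.
Codon 4: UCG Ser / UCU Ser — synonymous.
Codon 5: GAU Asp / GAU Asp — identical.
Nonsynonymous differences: 0 → same protein.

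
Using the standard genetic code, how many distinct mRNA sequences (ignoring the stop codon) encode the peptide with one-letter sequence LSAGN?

Leu: 6 codons.
Ser: 6 codons.
Ala: 4 codons.
Gly: 4 codons.
Asn: 2 codons.
6 × 6 × 4 × 4 × 2 = 1152.

1152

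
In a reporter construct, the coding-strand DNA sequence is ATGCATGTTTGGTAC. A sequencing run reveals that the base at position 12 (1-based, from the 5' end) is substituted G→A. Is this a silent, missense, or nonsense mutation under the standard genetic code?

Position 12 falls in codon 4: TGG → Trp.
After the substitution the codon is TGA → Stop.
The new codon is a stop codon, so this is a nonsense mutation.

nonsense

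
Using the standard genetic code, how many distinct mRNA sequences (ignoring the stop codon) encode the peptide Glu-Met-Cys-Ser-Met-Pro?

Glu: 2 codons.
Met: 1 codon.
Cys: 2 codons.
Ser: 6 codons.
Met: 1 codon.
Pro: 4 codons.
2 × 1 × 2 × 6 × 1 × 4 = 96.

96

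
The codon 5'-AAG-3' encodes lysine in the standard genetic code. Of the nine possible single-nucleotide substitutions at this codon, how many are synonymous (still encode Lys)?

Position 1: none → 0 synonymous.
Position 2: none → 0 synonymous.
Position 3: AAA → 1 synonymous.
Total: 0 + 0 + 1 = 1.

1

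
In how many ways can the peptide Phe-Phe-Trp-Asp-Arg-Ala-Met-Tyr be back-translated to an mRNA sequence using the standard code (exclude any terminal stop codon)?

384

Phe: 2 codons.
Phe: 2 codons.
Trp: 1 codon.
Asp: 2 codons.
Arg: 6 codons.
Ala: 4 codons.
Met: 1 codon.
Tyr: 2 codons.
2 × 2 × 1 × 2 × 6 × 4 × 1 × 2 = 384.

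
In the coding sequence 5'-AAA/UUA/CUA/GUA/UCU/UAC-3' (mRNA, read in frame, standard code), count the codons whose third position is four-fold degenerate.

Codon 1 AAA (Lys): third position 2-fold.
Codon 2 UUA (Leu): third position 2-fold.
Codon 3 CUA (Leu): third position 4-fold.
Codon 4 GUA (Val): third position 4-fold.
Codon 5 UCU (Ser): third position 4-fold.
Codon 6 UAC (Tyr): third position 2-fold.
Four-fold degenerate third positions: 3.

3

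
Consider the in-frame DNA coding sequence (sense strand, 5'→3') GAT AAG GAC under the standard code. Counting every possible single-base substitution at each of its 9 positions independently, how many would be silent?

Codon 1 (GAT, Asp): 1 synonymous substitution.
Codon 2 (AAG, Lys): 1 synonymous substitution.
Codon 3 (GAC, Asp): 1 synonymous substitution.
Total: 1 + 1 + 1 = 3.

3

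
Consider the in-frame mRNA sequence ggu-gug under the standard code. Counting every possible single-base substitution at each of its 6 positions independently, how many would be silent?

6

Codon 1 (GGU, Gly): 3 synonymous substitutions.
Codon 2 (GUG, Val): 3 synonymous substitutions.
Total: 3 + 3 = 6.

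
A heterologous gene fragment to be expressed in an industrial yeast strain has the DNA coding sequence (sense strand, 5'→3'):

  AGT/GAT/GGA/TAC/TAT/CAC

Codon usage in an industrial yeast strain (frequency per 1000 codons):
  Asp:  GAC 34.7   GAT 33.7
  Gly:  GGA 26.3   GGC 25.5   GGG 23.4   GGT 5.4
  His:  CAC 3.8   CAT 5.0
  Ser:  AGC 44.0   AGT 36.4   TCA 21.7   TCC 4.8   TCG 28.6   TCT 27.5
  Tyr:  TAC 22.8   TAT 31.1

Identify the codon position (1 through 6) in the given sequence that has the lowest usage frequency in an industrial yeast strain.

Codon 1 AGT (Ser): 36.4 per 1000.
Codon 2 GAT (Asp): 33.7 per 1000.
Codon 3 GGA (Gly): 26.3 per 1000.
Codon 4 TAC (Tyr): 22.8 per 1000.
Codon 5 TAT (Tyr): 31.1 per 1000.
Codon 6 CAC (His): 3.8 per 1000.
Lowest frequency is 3.8 at codon 6.

6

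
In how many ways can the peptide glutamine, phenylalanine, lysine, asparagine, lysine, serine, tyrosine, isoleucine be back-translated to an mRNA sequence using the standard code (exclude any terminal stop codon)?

1152

Gln: 2 codons.
Phe: 2 codons.
Lys: 2 codons.
Asn: 2 codons.
Lys: 2 codons.
Ser: 6 codons.
Tyr: 2 codons.
Ile: 3 codons.
2 × 2 × 2 × 2 × 2 × 6 × 2 × 3 = 1152.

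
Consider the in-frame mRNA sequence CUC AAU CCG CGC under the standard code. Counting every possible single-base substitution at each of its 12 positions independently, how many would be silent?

10

Codon 1 (CUC, Leu): 3 synonymous substitutions.
Codon 2 (AAU, Asn): 1 synonymous substitution.
Codon 3 (CCG, Pro): 3 synonymous substitutions.
Codon 4 (CGC, Arg): 3 synonymous substitutions.
Total: 3 + 1 + 3 + 3 = 10.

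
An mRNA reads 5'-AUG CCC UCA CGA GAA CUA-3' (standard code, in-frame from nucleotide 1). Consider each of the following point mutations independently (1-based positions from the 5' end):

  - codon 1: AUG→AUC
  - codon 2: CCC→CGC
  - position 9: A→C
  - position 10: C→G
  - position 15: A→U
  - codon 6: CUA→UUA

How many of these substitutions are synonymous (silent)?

Codon 1: AUG (Met) → AUC (Ile) — missense.
Codon 2: CCC (Pro) → CGC (Arg) — missense.
Codon 3: UCA (Ser) → UCC (Ser) — synonymous.
Codon 4: CGA (Arg) → GGA (Gly) — missense.
Codon 5: GAA (Glu) → GAU (Asp) — missense.
Codon 6: CUA (Leu) → UUA (Leu) — synonymous.
Synonymous: 2 of 6.

2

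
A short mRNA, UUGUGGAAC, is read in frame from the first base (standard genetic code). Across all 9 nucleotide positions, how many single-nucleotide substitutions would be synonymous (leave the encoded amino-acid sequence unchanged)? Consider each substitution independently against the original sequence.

Codon 1 (UUG, Leu): 2 synonymous substitutions.
Codon 2 (UGG, Trp): 0 synonymous substitutions.
Codon 3 (AAC, Asn): 1 synonymous substitution.
Total: 2 + 0 + 1 = 3.

3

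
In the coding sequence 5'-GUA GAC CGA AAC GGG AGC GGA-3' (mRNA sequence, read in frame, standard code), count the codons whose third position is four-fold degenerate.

4

Codon 1 GUA (Val): third position 4-fold.
Codon 2 GAC (Asp): third position 2-fold.
Codon 3 CGA (Arg): third position 4-fold.
Codon 4 AAC (Asn): third position 2-fold.
Codon 5 GGG (Gly): third position 4-fold.
Codon 6 AGC (Ser): third position 2-fold.
Codon 7 GGA (Gly): third position 4-fold.
Four-fold degenerate third positions: 4.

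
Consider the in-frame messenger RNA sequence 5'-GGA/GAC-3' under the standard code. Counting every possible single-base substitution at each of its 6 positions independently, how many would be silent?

Codon 1 (GGA, Gly): 3 synonymous substitutions.
Codon 2 (GAC, Asp): 1 synonymous substitution.
Total: 3 + 1 = 4.

4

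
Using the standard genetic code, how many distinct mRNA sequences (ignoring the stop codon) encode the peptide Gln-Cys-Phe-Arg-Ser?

288

Gln: 2 codons.
Cys: 2 codons.
Phe: 2 codons.
Arg: 6 codons.
Ser: 6 codons.
2 × 2 × 2 × 6 × 6 = 288.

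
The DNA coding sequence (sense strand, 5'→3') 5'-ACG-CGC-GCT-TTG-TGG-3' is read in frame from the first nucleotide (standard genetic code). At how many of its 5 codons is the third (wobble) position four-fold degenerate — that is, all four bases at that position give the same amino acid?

3

Codon 1 ACG (Thr): third position 4-fold.
Codon 2 CGC (Arg): third position 4-fold.
Codon 3 GCT (Ala): third position 4-fold.
Codon 4 TTG (Leu): third position 2-fold.
Codon 5 TGG (Trp): third position 1-fold.
Four-fold degenerate third positions: 3.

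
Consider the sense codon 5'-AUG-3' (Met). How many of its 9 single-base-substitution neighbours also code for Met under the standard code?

Position 1: none → 0 synonymous.
Position 2: none → 0 synonymous.
Position 3: none → 0 synonymous.
Total: 0 + 0 + 0 = 0.

0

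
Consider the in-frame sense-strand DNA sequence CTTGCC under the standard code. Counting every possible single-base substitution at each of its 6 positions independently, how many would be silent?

Codon 1 (CTT, Leu): 3 synonymous substitutions.
Codon 2 (GCC, Ala): 3 synonymous substitutions.
Total: 3 + 3 = 6.

6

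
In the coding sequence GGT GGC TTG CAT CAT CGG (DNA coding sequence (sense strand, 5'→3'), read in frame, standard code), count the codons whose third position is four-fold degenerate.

Codon 1 GGT (Gly): third position 4-fold.
Codon 2 GGC (Gly): third position 4-fold.
Codon 3 TTG (Leu): third position 2-fold.
Codon 4 CAT (His): third position 2-fold.
Codon 5 CAT (His): third position 2-fold.
Codon 6 CGG (Arg): third position 4-fold.
Four-fold degenerate third positions: 3.

3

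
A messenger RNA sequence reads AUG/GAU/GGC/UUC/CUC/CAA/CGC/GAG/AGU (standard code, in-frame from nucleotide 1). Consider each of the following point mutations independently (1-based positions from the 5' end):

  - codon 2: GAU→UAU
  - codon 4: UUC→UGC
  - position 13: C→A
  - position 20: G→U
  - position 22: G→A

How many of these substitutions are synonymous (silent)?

0

Codon 2: GAU (Asp) → UAU (Tyr) — missense.
Codon 4: UUC (Phe) → UGC (Cys) — missense.
Codon 5: CUC (Leu) → AUC (Ile) — missense.
Codon 7: CGC (Arg) → CUC (Leu) — missense.
Codon 8: GAG (Glu) → AAG (Lys) — missense.
Synonymous: 0 of 5.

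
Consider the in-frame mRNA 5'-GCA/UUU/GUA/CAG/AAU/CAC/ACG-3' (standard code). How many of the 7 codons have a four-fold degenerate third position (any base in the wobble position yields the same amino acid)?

Codon 1 GCA (Ala): third position 4-fold.
Codon 2 UUU (Phe): third position 2-fold.
Codon 3 GUA (Val): third position 4-fold.
Codon 4 CAG (Gln): third position 2-fold.
Codon 5 AAU (Asn): third position 2-fold.
Codon 6 CAC (His): third position 2-fold.
Codon 7 ACG (Thr): third position 4-fold.
Four-fold degenerate third positions: 3.

3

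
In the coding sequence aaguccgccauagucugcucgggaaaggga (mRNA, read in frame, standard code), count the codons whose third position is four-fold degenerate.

Codon 1 AAG (Lys): third position 2-fold.
Codon 2 UCC (Ser): third position 4-fold.
Codon 3 GCC (Ala): third position 4-fold.
Codon 4 AUA (Ile): third position 3-fold.
Codon 5 GUC (Val): third position 4-fold.
Codon 6 UGC (Cys): third position 2-fold.
Codon 7 UCG (Ser): third position 4-fold.
Codon 8 GGA (Gly): third position 4-fold.
Codon 9 AAG (Lys): third position 2-fold.
Codon 10 GGA (Gly): third position 4-fold.
Four-fold degenerate third positions: 6.

6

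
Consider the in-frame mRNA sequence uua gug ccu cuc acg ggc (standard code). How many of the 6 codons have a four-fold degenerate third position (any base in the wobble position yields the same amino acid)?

Codon 1 UUA (Leu): third position 2-fold.
Codon 2 GUG (Val): third position 4-fold.
Codon 3 CCU (Pro): third position 4-fold.
Codon 4 CUC (Leu): third position 4-fold.
Codon 5 ACG (Thr): third position 4-fold.
Codon 6 GGC (Gly): third position 4-fold.
Four-fold degenerate third positions: 5.

5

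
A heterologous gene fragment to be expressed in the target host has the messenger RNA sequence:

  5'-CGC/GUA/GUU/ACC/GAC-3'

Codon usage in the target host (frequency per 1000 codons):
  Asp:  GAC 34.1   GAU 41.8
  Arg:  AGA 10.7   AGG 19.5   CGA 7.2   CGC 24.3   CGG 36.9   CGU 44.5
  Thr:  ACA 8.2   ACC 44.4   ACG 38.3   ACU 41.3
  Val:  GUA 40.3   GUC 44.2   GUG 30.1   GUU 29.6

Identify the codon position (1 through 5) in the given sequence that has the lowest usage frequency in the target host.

Codon 1 CGC (Arg): 24.3 per 1000.
Codon 2 GUA (Val): 40.3 per 1000.
Codon 3 GUU (Val): 29.6 per 1000.
Codon 4 ACC (Thr): 44.4 per 1000.
Codon 5 GAC (Asp): 34.1 per 1000.
Lowest frequency is 24.3 at codon 1.

1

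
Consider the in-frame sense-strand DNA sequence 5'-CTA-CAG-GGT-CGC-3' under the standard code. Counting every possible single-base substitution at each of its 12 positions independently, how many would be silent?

Codon 1 (CTA, Leu): 4 synonymous substitutions.
Codon 2 (CAG, Gln): 1 synonymous substitution.
Codon 3 (GGT, Gly): 3 synonymous substitutions.
Codon 4 (CGC, Arg): 3 synonymous substitutions.
Total: 4 + 1 + 3 + 3 = 11.

11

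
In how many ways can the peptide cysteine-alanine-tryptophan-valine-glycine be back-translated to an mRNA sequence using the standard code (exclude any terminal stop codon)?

128

Cys: 2 codons.
Ala: 4 codons.
Trp: 1 codon.
Val: 4 codons.
Gly: 4 codons.
2 × 4 × 1 × 4 × 4 = 128.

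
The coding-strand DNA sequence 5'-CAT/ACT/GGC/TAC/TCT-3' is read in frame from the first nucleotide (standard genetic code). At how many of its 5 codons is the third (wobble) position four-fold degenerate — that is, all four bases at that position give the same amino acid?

3

Codon 1 CAT (His): third position 2-fold.
Codon 2 ACT (Thr): third position 4-fold.
Codon 3 GGC (Gly): third position 4-fold.
Codon 4 TAC (Tyr): third position 2-fold.
Codon 5 TCT (Ser): third position 4-fold.
Four-fold degenerate third positions: 3.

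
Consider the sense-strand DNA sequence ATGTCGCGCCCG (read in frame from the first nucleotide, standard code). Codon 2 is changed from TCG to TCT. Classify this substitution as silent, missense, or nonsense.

Position 6 falls in codon 2: TCG → Ser.
After the substitution the codon is TCT → Ser.
Both encode Ser, so the change is synonymous.

silent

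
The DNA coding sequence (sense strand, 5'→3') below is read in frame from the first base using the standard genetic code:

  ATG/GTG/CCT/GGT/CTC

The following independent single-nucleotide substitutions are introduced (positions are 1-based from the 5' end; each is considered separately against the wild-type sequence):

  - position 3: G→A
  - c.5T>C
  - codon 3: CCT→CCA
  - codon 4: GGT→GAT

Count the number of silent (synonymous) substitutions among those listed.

Codon 1: ATG (Met) → ATA (Ile) — missense.
Codon 2: GTG (Val) → GCG (Ala) — missense.
Codon 3: CCT (Pro) → CCA (Pro) — synonymous.
Codon 4: GGT (Gly) → GAT (Asp) — missense.
Synonymous: 1 of 4.

1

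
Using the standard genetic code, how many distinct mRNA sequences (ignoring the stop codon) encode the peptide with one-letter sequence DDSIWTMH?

Asp: 2 codons.
Asp: 2 codons.
Ser: 6 codons.
Ile: 3 codons.
Trp: 1 codon.
Thr: 4 codons.
Met: 1 codon.
His: 2 codons.
2 × 2 × 6 × 3 × 1 × 4 × 1 × 2 = 576.

576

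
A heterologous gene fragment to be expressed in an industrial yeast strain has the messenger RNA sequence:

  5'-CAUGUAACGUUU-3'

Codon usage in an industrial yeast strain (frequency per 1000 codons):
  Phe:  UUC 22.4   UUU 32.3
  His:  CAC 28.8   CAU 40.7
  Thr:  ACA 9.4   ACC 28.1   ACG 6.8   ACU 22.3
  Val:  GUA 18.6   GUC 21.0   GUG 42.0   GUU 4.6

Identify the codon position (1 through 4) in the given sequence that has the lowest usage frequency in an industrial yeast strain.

3

Codon 1 CAU (His): 40.7 per 1000.
Codon 2 GUA (Val): 18.6 per 1000.
Codon 3 ACG (Thr): 6.8 per 1000.
Codon 4 UUU (Phe): 32.3 per 1000.
Lowest frequency is 6.8 at codon 3.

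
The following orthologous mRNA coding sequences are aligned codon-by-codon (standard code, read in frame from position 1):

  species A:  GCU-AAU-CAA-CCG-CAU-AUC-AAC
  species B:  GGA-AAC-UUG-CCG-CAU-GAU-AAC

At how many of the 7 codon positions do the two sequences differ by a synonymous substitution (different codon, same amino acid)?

1

Codon 1: GCU Ala / GGA Gly — nonsynonymous.
Codon 2: AAU Asn / AAC Asn — synonymous.
Codon 3: CAA Gln / UUG Leu — nonsynonymous.
Codon 4: CCG Pro / CCG Pro — identical.
Codon 5: CAU His / CAU His — identical.
Codon 6: AUC Ile / GAU Asp — nonsynonymous.
Codon 7: AAC Asn / AAC Asn — identical.
Synonymous differences: 1.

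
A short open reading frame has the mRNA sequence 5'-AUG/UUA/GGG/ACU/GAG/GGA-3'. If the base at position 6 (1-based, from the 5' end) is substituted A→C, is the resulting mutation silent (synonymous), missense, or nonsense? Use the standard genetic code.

Position 6 falls in codon 2: UUA → Leu.
After the substitution the codon is UUC → Phe.
Leu ≠ Phe, so this is a missense mutation.

missense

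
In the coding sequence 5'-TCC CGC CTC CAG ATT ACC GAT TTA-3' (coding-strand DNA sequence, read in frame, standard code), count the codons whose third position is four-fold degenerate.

Codon 1 TCC (Ser): third position 4-fold.
Codon 2 CGC (Arg): third position 4-fold.
Codon 3 CTC (Leu): third position 4-fold.
Codon 4 CAG (Gln): third position 2-fold.
Codon 5 ATT (Ile): third position 3-fold.
Codon 6 ACC (Thr): third position 4-fold.
Codon 7 GAT (Asp): third position 2-fold.
Codon 8 TTA (Leu): third position 2-fold.
Four-fold degenerate third positions: 4.

4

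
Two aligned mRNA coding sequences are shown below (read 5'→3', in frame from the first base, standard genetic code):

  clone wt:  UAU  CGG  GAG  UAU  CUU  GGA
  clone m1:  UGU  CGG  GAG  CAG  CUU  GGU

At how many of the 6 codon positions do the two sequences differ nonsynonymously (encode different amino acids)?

Codon 1: UAU Tyr / UGU Cys — nonsynonymous.
Codon 2: CGG Arg / CGG Arg — identical.
Codon 3: GAG Glu / GAG Glu — identical.
Codon 4: UAU Tyr / CAG Gln — nonsynonymous.
Codon 5: CUU Leu / CUU Leu — identical.
Codon 6: GGA Gly / GGU Gly — synonymous.
Nonsynonymous differences: 2.

2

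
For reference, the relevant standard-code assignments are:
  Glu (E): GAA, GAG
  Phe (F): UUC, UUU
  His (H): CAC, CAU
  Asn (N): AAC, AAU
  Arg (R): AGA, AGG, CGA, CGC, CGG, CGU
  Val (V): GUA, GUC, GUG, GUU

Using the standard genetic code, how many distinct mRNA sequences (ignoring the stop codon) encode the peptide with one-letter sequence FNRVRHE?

Phe: 2 codons.
Asn: 2 codons.
Arg: 6 codons.
Val: 4 codons.
Arg: 6 codons.
His: 2 codons.
Glu: 2 codons.
2 × 2 × 6 × 4 × 6 × 2 × 2 = 2304.

2304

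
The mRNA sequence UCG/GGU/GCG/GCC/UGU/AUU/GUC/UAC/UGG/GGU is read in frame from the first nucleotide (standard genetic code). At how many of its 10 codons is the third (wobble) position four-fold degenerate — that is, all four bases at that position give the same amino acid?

Codon 1 UCG (Ser): third position 4-fold.
Codon 2 GGU (Gly): third position 4-fold.
Codon 3 GCG (Ala): third position 4-fold.
Codon 4 GCC (Ala): third position 4-fold.
Codon 5 UGU (Cys): third position 2-fold.
Codon 6 AUU (Ile): third position 3-fold.
Codon 7 GUC (Val): third position 4-fold.
Codon 8 UAC (Tyr): third position 2-fold.
Codon 9 UGG (Trp): third position 1-fold.
Codon 10 GGU (Gly): third position 4-fold.
Four-fold degenerate third positions: 6.

6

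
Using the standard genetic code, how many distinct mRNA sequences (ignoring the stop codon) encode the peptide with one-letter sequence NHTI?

Asn: 2 codons.
His: 2 codons.
Thr: 4 codons.
Ile: 3 codons.
2 × 2 × 4 × 3 = 48.

48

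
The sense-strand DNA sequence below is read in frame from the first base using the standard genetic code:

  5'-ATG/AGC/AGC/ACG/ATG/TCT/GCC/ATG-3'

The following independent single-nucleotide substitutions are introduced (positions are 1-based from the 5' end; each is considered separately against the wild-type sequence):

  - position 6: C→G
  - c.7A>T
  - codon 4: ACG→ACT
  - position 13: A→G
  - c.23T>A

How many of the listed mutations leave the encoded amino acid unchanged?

1

Codon 2: AGC (Ser) → AGG (Arg) — missense.
Codon 3: AGC (Ser) → TGC (Cys) — missense.
Codon 4: ACG (Thr) → ACT (Thr) — synonymous.
Codon 5: ATG (Met) → GTG (Val) — missense.
Codon 8: ATG (Met) → AAG (Lys) — missense.
Synonymous: 1 of 5.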